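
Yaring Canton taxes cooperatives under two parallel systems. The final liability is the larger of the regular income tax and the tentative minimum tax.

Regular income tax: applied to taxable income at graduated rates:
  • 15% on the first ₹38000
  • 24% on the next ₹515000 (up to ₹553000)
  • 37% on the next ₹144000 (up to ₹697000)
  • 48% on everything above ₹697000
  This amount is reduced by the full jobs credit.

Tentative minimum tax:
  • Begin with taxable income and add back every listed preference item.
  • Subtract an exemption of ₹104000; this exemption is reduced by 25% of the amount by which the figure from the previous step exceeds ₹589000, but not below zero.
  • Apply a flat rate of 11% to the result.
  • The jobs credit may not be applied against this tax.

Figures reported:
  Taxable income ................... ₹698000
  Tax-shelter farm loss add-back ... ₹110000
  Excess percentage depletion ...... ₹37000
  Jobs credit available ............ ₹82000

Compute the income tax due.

₹101060

Regular income tax:
  ₹38000 × 15% = ₹5700
  ₹515000 × 24% = ₹123600
  ₹144000 × 37% = ₹53280
  ₹1000 × 48% = ₹480
  → ₹183060
  Less jobs credit ₹82000 → ₹101060

Tentative minimum tax:
  Adjusted income: ₹698000 + ₹110000 + ₹37000 = ₹845000
  Exemption: ₹104000 − 25% × (₹845000 − ₹589000) = ₹104000 − ₹64000 = ₹40000
  Base: ₹845000 − ₹40000 = ₹805000
  ₹805000 × 11% = ₹88550

₹101060 > ₹88550, so the regular income tax governs.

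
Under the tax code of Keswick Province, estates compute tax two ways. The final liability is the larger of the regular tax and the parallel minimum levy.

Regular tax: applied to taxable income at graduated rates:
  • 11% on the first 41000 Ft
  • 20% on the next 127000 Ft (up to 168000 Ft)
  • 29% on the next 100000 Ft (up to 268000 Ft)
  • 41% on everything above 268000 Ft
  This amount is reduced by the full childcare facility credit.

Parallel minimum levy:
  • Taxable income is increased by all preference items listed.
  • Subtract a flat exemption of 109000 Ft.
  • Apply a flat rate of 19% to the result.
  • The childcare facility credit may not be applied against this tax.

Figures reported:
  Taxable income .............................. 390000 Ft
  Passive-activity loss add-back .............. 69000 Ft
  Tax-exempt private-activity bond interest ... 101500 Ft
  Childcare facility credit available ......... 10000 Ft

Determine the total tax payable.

Regular tax:
  41000 Ft × 11% = 4510 Ft
  127000 Ft × 20% = 25400 Ft
  100000 Ft × 29% = 29000 Ft
  122000 Ft × 41% = 50020 Ft
  → 108930 Ft
  Less childcare facility credit 10000 Ft → 98930 Ft

Parallel minimum levy:
  Adjusted income: 390000 Ft + 69000 Ft + 101500 Ft = 560500 Ft
  Less exemption 109000 Ft → base 451500 Ft
  451500 Ft × 19% = 85785 Ft

98930 Ft > 85785 Ft, so the regular tax governs.

98930 Ft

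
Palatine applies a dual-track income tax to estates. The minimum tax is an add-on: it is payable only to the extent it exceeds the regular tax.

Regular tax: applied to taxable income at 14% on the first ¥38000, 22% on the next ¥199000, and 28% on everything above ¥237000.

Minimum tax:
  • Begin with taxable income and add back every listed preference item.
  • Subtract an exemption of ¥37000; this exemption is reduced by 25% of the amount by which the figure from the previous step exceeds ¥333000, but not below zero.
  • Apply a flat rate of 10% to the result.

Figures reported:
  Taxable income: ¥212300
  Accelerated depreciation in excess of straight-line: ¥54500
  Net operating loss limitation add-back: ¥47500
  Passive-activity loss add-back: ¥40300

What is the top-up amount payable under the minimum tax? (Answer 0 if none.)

¥0

Regular tax:
  ¥38000 × 14% = ¥5320
  ¥174300 × 22% = ¥38346
  → ¥43666

Minimum tax:
  Adjusted income: ¥212300 + ¥54500 + ¥47500 + ¥40300 = ¥354600
  Exemption: ¥37000 − 25% × (¥354600 − ¥333000) = ¥37000 − ¥5400 = ¥31600
  Base: ¥354600 − ¥31600 = ¥323000
  ¥323000 × 10% = ¥32300

¥32300 ≤ ¥43666, so no add-on is due.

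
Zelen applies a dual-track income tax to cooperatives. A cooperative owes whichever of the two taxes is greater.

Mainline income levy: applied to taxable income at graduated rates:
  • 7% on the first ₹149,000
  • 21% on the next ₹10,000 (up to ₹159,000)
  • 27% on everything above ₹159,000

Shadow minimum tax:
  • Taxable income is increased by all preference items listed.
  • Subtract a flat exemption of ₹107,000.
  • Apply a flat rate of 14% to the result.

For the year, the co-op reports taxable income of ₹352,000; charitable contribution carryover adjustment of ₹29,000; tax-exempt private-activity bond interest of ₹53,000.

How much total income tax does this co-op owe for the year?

Mainline income levy:
  ₹149,000 × 7% = ₹10,430
  ₹10,000 × 21% = ₹2,100
  ₹193,000 × 27% = ₹52,110
  → ₹64,640

Shadow minimum tax:
  Adjusted income: ₹352,000 + ₹29,000 + ₹53,000 = ₹434,000
  Less exemption ₹107,000 → base ₹327,000
  ₹327,000 × 14% = ₹45,780

₹64,640 > ₹45,780, so the mainline income levy governs.

₹64,640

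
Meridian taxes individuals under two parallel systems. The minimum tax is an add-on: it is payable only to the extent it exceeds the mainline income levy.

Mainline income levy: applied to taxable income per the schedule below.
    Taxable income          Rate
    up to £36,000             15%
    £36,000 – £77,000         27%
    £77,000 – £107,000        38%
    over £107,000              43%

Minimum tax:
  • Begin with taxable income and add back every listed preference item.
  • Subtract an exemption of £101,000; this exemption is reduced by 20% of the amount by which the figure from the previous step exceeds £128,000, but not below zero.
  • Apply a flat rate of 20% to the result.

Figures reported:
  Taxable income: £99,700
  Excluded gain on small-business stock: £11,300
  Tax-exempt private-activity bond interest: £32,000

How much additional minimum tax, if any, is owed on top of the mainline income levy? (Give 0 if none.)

Minimum tax:
  Adjusted income: £99,700 + £11,300 + £32,000 = £143,000
  Exemption: £101,000 − 20% × (£143,000 − £128,000) = £101,000 − £3,000 = £98,000
  Base: £143,000 − £98,000 = £45,000
  £45,000 × 20% = £9,000

Mainline income levy:
  £36,000 × 15% = £5,400
  £41,000 × 27% = £11,070
  £22,700 × 38% = £8,626
  → £25,096

£9,000 ≤ £25,096, so no add-on is due.

£0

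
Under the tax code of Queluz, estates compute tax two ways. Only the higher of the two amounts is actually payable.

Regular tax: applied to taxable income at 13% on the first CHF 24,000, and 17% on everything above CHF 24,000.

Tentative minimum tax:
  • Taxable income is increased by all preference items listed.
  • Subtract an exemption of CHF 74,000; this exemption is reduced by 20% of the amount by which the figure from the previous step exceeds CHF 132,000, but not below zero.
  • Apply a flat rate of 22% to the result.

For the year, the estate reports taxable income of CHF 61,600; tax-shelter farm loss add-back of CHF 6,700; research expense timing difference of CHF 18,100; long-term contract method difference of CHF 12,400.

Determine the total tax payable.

CHF 9,512

Tentative minimum tax:
  Adjusted income: CHF 61,600 + CHF 6,700 + CHF 18,100 + CHF 12,400 = CHF 98,800
  Exemption: CHF 98,800 ≤ CHF 132,000, so full CHF 74,000 applies
  Base: CHF 98,800 − CHF 74,000 = CHF 24,800
  CHF 24,800 × 22% = CHF 5,456

Regular tax:
  CHF 24,000 × 13% = CHF 3,120
  CHF 37,600 × 17% = CHF 6,392
  → CHF 9,512

CHF 9,512 > CHF 5,456, so the regular tax governs.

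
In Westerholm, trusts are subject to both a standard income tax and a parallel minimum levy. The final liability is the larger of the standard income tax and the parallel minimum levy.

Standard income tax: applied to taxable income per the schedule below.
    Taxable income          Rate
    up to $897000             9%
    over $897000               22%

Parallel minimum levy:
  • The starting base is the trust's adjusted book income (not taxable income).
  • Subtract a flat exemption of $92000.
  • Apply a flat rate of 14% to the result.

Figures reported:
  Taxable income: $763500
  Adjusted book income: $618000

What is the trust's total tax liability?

$73640

Parallel minimum levy:
  Base (adjusted book income): $618000
  Less exemption $92000 → base $526000
  $526000 × 14% = $73640

Standard income tax:
  $763500 × 9% = $68715

$73640 > $68715, so the parallel minimum levy is the binding amount.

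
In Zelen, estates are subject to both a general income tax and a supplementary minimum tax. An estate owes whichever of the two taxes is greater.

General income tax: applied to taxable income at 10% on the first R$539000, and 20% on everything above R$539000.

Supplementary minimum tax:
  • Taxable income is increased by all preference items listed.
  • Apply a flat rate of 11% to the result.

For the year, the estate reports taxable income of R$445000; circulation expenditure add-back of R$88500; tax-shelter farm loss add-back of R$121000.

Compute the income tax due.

R$71995

Supplementary minimum tax:
  Adjusted income: R$445000 + R$88500 + R$121000 = R$654500
  R$654500 × 11% = R$71995

General income tax:
  R$445000 × 10% = R$44500

R$71995 > R$44500, so the supplementary minimum tax is the binding amount.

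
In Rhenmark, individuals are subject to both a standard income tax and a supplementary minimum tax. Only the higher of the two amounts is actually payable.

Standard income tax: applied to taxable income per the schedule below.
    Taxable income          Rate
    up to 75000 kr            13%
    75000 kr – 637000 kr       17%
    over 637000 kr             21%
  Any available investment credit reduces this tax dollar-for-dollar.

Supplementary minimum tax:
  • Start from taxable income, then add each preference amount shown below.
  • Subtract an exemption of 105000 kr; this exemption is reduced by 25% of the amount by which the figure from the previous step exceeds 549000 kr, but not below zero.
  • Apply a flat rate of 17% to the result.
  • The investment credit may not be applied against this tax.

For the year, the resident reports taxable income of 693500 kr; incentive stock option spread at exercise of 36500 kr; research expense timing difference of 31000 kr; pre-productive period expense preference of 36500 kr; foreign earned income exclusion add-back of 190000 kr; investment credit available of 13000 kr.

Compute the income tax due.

167875 kr

Standard income tax:
  75000 kr × 13% = 9750 kr
  562000 kr × 17% = 95540 kr
  56500 kr × 21% = 11865 kr
  → 117155 kr
  Less investment credit 13000 kr → 104155 kr

Supplementary minimum tax:
  Adjusted income: 693500 kr + 36500 kr + 31000 kr + 36500 kr + 190000 kr = 987500 kr
  Exemption: 25% × (987500 kr − 549000 kr) = 109625 kr ≥ 105000 kr, so the exemption is fully phased out
  Base: 987500 kr − 0 kr = 987500 kr
  987500 kr × 17% = 167875 kr

167875 kr > 104155 kr, so the supplementary minimum tax is the binding amount.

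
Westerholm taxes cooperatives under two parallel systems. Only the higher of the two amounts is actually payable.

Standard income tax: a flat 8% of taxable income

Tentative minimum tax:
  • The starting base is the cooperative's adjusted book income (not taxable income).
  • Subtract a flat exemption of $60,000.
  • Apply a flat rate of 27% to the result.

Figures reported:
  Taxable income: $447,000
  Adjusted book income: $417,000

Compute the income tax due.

Standard income tax:
  $447,000 × 8% = $35,760

Tentative minimum tax:
  Base (adjusted book income): $417,000
  Less exemption $60,000 → base $357,000
  $357,000 × 27% = $96,390

$96,390 > $35,760, so the tentative minimum tax is the binding amount.

$96,390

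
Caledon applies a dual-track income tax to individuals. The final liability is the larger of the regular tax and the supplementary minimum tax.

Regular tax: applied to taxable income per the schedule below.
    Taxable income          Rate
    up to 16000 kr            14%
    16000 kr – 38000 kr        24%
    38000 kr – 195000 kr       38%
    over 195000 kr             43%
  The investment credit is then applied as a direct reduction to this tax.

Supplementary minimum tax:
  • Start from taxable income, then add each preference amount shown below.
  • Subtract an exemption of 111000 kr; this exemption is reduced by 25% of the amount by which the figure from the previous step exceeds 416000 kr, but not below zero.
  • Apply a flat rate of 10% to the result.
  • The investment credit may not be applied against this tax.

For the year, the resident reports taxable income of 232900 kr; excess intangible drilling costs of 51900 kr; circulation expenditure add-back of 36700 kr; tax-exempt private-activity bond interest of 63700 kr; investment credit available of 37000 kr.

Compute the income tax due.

Regular tax:
  16000 kr × 14% = 2240 kr
  22000 kr × 24% = 5280 kr
  157000 kr × 38% = 59660 kr
  37900 kr × 43% = 16297 kr
  → 83477 kr
  Less investment credit 37000 kr → 46477 kr

Supplementary minimum tax:
  Adjusted income: 232900 kr + 51900 kr + 36700 kr + 63700 kr = 385200 kr
  Exemption: 385200 kr ≤ 416000 kr, so full 111000 kr applies
  Base: 385200 kr − 111000 kr = 274200 kr
  274200 kr × 10% = 27420 kr

46477 kr > 27420 kr, so the regular tax governs.

46477 kr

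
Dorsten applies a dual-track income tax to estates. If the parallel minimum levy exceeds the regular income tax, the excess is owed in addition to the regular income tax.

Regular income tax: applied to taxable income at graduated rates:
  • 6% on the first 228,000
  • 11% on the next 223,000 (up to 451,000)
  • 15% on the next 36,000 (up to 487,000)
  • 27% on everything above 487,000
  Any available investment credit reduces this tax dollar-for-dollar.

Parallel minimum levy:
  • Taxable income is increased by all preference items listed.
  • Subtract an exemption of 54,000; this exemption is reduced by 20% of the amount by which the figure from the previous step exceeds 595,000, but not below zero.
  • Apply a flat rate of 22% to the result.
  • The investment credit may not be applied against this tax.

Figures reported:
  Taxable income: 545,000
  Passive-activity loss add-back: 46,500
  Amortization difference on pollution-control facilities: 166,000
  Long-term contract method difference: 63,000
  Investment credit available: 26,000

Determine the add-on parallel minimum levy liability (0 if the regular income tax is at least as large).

145,282

Regular income tax:
  228,000 × 6% = 13,680
  223,000 × 11% = 24,530
  36,000 × 15% = 5,400
  58,000 × 27% = 15,660
  → 59,270
  Less investment credit 26,000 → 33,270

Parallel minimum levy:
  Adjusted income: 545,000 + 46,500 + 166,000 + 63,000 = 820,500
  Exemption: 54,000 − 20% × (820,500 − 595,000) = 54,000 − 45,100 = 8,900
  Base: 820,500 − 8,900 = 811,600
  811,600 × 22% = 178,552

Excess of parallel minimum levy over regular income tax: 178,552 − 33,270 = 145,282.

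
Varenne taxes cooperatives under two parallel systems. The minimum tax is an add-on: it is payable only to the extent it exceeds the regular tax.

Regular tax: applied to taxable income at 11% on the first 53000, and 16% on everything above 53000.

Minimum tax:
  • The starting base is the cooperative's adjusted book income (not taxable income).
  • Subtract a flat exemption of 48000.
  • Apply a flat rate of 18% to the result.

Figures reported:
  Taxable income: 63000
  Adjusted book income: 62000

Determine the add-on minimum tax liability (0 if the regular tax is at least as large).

0

Regular tax:
  53000 × 11% = 5830
  10000 × 16% = 1600
  → 7430

Minimum tax:
  Base (adjusted book income): 62000
  Less exemption 48000 → base 14000
  14000 × 18% = 2520

2520 ≤ 7430, so no add-on is due.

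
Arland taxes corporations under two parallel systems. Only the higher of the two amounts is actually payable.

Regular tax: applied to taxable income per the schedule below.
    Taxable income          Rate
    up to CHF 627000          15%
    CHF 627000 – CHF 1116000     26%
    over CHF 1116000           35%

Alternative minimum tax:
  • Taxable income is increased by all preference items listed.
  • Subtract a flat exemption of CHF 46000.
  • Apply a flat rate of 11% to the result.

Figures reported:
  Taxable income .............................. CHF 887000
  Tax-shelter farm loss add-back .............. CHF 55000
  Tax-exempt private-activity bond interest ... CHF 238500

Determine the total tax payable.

Regular tax:
  CHF 627000 × 15% = CHF 94050
  CHF 260000 × 26% = CHF 67600
  → CHF 161650

Alternative minimum tax:
  Adjusted income: CHF 887000 + CHF 55000 + CHF 238500 = CHF 1180500
  Less exemption CHF 46000 → base CHF 1134500
  CHF 1134500 × 11% = CHF 124795

CHF 161650 > CHF 124795, so the regular tax governs.

CHF 161650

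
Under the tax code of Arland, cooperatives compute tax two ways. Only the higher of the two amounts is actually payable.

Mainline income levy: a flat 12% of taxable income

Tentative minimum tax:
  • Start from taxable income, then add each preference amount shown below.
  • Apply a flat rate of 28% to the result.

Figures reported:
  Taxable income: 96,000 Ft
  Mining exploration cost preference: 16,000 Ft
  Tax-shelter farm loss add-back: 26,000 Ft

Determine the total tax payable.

38,640 Ft

Mainline income levy:
  96,000 Ft × 12% = 11,520 Ft

Tentative minimum tax:
  Adjusted income: 96,000 Ft + 16,000 Ft + 26,000 Ft = 138,000 Ft
  138,000 Ft × 28% = 38,640 Ft

38,640 Ft > 11,520 Ft, so the tentative minimum tax is the binding amount.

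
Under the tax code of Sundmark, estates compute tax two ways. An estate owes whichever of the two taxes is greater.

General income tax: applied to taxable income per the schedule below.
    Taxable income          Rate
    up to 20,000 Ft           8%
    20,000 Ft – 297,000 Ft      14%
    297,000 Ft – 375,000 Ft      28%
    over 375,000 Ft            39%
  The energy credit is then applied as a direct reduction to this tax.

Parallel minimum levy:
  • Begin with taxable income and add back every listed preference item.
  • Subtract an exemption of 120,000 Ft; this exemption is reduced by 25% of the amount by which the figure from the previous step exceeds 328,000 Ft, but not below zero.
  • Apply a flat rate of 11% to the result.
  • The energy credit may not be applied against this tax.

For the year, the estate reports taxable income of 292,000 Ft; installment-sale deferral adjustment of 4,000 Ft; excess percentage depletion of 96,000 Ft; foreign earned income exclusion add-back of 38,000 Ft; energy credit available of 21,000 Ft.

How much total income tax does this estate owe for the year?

36,905 Ft

General income tax:
  20,000 Ft × 8% = 1,600 Ft
  272,000 Ft × 14% = 38,080 Ft
  → 39,680 Ft
  Less energy credit 21,000 Ft → 18,680 Ft

Parallel minimum levy:
  Adjusted income: 292,000 Ft + 4,000 Ft + 96,000 Ft + 38,000 Ft = 430,000 Ft
  Exemption: 120,000 Ft − 25% × (430,000 Ft − 328,000 Ft) = 120,000 Ft − 25,500 Ft = 94,500 Ft
  Base: 430,000 Ft − 94,500 Ft = 335,500 Ft
  335,500 Ft × 11% = 36,905 Ft

36,905 Ft > 18,680 Ft, so the parallel minimum levy is the binding amount.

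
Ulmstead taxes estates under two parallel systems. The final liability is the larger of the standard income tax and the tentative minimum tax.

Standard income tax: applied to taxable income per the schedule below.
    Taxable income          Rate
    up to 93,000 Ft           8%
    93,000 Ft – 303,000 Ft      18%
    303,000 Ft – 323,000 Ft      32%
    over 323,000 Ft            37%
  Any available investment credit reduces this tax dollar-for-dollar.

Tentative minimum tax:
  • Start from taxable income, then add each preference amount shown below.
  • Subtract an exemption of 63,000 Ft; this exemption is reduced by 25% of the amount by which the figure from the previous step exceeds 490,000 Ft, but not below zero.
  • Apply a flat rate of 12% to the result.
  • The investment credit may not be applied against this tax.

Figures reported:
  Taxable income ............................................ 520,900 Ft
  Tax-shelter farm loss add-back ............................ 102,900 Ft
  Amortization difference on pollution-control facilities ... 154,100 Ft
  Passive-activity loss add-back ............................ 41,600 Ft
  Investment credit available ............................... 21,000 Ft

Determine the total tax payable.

Tentative minimum tax:
  Adjusted income: 520,900 Ft + 102,900 Ft + 154,100 Ft + 41,600 Ft = 819,500 Ft
  Exemption: 25% × (819,500 Ft − 490,000 Ft) = 82,375 Ft ≥ 63,000 Ft, so the exemption is fully phased out
  Base: 819,500 Ft − 0 Ft = 819,500 Ft
  819,500 Ft × 12% = 98,340 Ft

Standard income tax:
  93,000 Ft × 8% = 7,440 Ft
  210,000 Ft × 18% = 37,800 Ft
  20,000 Ft × 32% = 6,400 Ft
  197,900 Ft × 37% = 73,223 Ft
  → 124,863 Ft
  Less investment credit 21,000 Ft → 103,863 Ft

103,863 Ft > 98,340 Ft, so the standard income tax governs.

103,863 Ft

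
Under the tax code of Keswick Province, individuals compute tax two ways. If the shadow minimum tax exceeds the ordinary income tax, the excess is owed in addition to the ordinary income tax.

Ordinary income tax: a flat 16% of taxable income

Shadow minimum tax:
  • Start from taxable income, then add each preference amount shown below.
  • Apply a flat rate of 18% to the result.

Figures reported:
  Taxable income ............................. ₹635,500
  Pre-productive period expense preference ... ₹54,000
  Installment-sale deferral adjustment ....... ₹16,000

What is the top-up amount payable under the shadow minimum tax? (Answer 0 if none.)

₹25,310

Shadow minimum tax:
  Adjusted income: ₹635,500 + ₹54,000 + ₹16,000 = ₹705,500
  ₹705,500 × 18% = ₹126,990

Ordinary income tax:
  ₹635,500 × 16% = ₹101,680

Excess of shadow minimum tax over ordinary income tax: ₹126,990 − ₹101,680 = ₹25,310.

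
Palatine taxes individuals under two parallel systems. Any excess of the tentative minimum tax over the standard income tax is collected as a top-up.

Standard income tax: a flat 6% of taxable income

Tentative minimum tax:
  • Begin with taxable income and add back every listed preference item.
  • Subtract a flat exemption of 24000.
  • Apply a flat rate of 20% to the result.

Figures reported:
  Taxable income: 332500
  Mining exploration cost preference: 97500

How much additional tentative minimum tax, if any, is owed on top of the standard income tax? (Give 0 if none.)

61250

Standard income tax:
  332500 × 6% = 19950

Tentative minimum tax:
  Adjusted income: 332500 + 97500 = 430000
  Less exemption 24000 → base 406000
  406000 × 20% = 81200

Excess of tentative minimum tax over standard income tax: 81200 − 19950 = 61250.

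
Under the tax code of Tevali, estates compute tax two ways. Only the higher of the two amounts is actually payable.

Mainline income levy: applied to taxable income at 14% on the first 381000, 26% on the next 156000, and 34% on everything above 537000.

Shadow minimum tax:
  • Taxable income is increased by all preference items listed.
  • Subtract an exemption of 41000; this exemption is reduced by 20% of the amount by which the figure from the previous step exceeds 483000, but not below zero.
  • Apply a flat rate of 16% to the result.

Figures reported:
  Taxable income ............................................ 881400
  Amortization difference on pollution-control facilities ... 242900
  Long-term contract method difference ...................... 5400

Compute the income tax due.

Shadow minimum tax:
  Adjusted income: 881400 + 242900 + 5400 = 1129700
  Exemption: 20% × (1129700 − 483000) = 129340 ≥ 41000, so the exemption is fully phased out
  Base: 1129700 − 0 = 1129700
  1129700 × 16% = 180752

Mainline income levy:
  381000 × 14% = 53340
  156000 × 26% = 40560
  344400 × 34% = 117096
  → 210996

210996 > 180752, so the mainline income levy governs.

210996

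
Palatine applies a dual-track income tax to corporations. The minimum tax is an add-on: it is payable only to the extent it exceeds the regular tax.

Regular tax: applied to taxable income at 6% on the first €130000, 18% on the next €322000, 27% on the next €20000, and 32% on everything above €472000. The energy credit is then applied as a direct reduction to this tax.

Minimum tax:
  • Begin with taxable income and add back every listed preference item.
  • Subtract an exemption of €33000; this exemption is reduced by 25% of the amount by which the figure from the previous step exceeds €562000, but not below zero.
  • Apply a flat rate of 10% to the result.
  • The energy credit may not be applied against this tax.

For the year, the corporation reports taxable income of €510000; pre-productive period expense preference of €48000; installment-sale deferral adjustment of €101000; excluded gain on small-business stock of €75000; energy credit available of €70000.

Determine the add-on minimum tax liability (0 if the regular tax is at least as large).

€60080

Minimum tax:
  Adjusted income: €510000 + €48000 + €101000 + €75000 = €734000
  Exemption: 25% × (€734000 − €562000) = €43000 ≥ €33000, so the exemption is fully phased out
  Base: €734000 − €0 = €734000
  €734000 × 10% = €73400

Regular tax:
  €130000 × 6% = €7800
  €322000 × 18% = €57960
  €20000 × 27% = €5400
  €38000 × 32% = €12160
  → €83320
  Less energy credit €70000 → €13320

Excess of minimum tax over regular tax: €73400 − €13320 = €60080.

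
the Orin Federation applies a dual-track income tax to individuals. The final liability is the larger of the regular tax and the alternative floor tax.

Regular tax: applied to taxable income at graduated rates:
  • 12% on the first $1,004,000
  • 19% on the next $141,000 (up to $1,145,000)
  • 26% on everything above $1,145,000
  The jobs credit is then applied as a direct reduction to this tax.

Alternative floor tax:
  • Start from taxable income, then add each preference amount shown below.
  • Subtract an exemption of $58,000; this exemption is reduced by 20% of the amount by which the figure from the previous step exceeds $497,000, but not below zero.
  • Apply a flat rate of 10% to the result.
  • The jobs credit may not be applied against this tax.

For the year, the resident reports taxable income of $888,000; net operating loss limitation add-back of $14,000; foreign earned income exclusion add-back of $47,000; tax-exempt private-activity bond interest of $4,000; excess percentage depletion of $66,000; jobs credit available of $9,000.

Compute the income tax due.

$101,900

Alternative floor tax:
  Adjusted income: $888,000 + $14,000 + $47,000 + $4,000 + $66,000 = $1,019,000
  Exemption: 20% × ($1,019,000 − $497,000) = $104,400 ≥ $58,000, so the exemption is fully phased out
  Base: $1,019,000 − $0 = $1,019,000
  $1,019,000 × 10% = $101,900

Regular tax:
  $888,000 × 12% = $106,560
  Less jobs credit $9,000 → $97,560

$101,900 > $97,560, so the alternative floor tax is the binding amount.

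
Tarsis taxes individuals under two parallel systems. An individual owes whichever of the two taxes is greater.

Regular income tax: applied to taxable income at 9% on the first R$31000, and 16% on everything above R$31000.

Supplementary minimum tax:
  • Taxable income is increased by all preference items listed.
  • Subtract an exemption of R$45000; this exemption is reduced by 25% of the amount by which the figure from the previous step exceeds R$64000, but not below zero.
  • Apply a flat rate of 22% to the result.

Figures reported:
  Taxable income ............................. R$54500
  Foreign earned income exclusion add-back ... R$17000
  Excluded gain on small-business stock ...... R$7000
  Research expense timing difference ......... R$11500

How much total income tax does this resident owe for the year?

Supplementary minimum tax:
  Adjusted income: R$54500 + R$17000 + R$7000 + R$11500 = R$90000
  Exemption: R$45000 − 25% × (R$90000 − R$64000) = R$45000 − R$6500 = R$38500
  Base: R$90000 − R$38500 = R$51500
  R$51500 × 22% = R$11330

Regular income tax:
  R$31000 × 9% = R$2790
  R$23500 × 16% = R$3760
  → R$6550

R$11330 > R$6550, so the supplementary minimum tax is the binding amount.

R$11330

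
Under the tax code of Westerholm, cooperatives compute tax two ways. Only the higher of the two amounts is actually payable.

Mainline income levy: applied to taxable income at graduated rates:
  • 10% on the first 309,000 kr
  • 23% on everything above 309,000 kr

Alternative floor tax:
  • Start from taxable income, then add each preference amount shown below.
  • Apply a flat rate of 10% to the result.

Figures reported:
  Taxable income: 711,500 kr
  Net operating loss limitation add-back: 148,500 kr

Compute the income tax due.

123,475 kr

Mainline income levy:
  309,000 kr × 10% = 30,900 kr
  402,500 kr × 23% = 92,575 kr
  → 123,475 kr

Alternative floor tax:
  Adjusted income: 711,500 kr + 148,500 kr = 860,000 kr
  860,000 kr × 10% = 86,000 kr

123,475 kr > 86,000 kr, so the mainline income levy governs.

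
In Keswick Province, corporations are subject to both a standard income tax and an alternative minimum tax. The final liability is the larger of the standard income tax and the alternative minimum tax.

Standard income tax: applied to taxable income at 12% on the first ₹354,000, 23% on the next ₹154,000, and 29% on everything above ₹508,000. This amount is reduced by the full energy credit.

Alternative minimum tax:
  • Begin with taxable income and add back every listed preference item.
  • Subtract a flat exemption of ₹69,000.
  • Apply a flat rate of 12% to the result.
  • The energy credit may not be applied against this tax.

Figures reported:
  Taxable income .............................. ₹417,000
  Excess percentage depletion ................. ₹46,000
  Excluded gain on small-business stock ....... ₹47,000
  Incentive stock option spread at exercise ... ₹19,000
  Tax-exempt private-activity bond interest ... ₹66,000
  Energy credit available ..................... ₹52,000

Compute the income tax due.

₹63,120

Alternative minimum tax:
  Adjusted income: ₹417,000 + ₹46,000 + ₹47,000 + ₹19,000 + ₹66,000 = ₹595,000
  Less exemption ₹69,000 → base ₹526,000
  ₹526,000 × 12% = ₹63,120

Standard income tax:
  ₹354,000 × 12% = ₹42,480
  ₹63,000 × 23% = ₹14,490
  → ₹56,970
  Less energy credit ₹52,000 → ₹4,970

₹63,120 > ₹4,970, so the alternative minimum tax is the binding amount.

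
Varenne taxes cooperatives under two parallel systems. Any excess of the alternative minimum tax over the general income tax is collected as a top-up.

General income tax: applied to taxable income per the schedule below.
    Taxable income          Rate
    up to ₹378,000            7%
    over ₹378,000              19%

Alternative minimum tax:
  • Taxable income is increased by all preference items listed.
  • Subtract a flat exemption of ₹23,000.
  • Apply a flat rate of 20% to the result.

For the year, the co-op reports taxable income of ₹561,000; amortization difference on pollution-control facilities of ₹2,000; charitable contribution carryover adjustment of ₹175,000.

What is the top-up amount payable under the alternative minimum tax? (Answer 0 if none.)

Alternative minimum tax:
  Adjusted income: ₹561,000 + ₹2,000 + ₹175,000 = ₹738,000
  Less exemption ₹23,000 → base ₹715,000
  ₹715,000 × 20% = ₹143,000

General income tax:
  ₹378,000 × 7% = ₹26,460
  ₹183,000 × 19% = ₹34,770
  → ₹61,230

Excess of alternative minimum tax over general income tax: ₹143,000 − ₹61,230 = ₹81,770.

₹81,770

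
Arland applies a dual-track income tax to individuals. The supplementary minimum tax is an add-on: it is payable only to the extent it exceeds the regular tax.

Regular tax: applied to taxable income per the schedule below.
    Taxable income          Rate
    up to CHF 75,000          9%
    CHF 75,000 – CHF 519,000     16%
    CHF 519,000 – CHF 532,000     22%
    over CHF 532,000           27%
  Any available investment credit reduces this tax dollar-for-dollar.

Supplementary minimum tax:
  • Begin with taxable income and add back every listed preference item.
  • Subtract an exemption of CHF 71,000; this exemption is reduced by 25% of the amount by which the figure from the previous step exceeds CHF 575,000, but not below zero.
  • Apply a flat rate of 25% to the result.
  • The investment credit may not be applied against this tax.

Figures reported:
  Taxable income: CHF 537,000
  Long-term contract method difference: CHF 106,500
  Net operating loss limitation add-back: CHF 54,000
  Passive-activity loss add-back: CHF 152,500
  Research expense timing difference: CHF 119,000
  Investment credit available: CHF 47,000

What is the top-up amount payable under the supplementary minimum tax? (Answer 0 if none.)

CHF 207,250

Supplementary minimum tax:
  Adjusted income: CHF 537,000 + CHF 106,500 + CHF 54,000 + CHF 152,500 + CHF 119,000 = CHF 969,000
  Exemption: 25% × (CHF 969,000 − CHF 575,000) = CHF 98,500 ≥ CHF 71,000, so the exemption is fully phased out
  Base: CHF 969,000 − CHF 0 = CHF 969,000
  CHF 969,000 × 25% = CHF 242,250

Regular tax:
  CHF 75,000 × 9% = CHF 6,750
  CHF 444,000 × 16% = CHF 71,040
  CHF 13,000 × 22% = CHF 2,860
  CHF 5,000 × 27% = CHF 1,350
  → CHF 82,000
  Less investment credit CHF 47,000 → CHF 35,000

Excess of supplementary minimum tax over regular tax: CHF 242,250 − CHF 35,000 = CHF 207,250.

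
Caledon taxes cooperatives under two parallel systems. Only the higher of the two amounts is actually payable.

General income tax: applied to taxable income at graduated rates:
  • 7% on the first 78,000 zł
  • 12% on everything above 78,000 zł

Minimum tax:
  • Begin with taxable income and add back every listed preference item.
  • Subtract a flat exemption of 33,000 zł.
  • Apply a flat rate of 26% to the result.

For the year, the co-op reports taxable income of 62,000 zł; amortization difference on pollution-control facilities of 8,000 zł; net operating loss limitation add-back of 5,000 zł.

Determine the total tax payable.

General income tax:
  62,000 zł × 7% = 4,340 zł

Minimum tax:
  Adjusted income: 62,000 zł + 8,000 zł + 5,000 zł = 75,000 zł
  Less exemption 33,000 zł → base 42,000 zł
  42,000 zł × 26% = 10,920 zł

10,920 zł > 4,340 zł, so the minimum tax is the binding amount.

10,920 zł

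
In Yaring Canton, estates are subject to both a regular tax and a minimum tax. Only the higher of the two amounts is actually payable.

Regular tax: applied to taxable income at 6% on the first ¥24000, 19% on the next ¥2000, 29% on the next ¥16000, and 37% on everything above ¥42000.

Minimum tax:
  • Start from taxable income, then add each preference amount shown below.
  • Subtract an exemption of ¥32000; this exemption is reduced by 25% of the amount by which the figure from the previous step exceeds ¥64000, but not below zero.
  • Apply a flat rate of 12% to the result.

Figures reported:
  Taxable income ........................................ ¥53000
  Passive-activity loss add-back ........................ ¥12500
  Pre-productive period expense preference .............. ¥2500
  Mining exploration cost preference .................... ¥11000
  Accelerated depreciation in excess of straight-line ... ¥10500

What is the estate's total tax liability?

¥10530

Regular tax:
  ¥24000 × 6% = ¥1440
  ¥2000 × 19% = ¥380
  ¥16000 × 29% = ¥4640
  ¥11000 × 37% = ¥4070
  → ¥10530

Minimum tax:
  Adjusted income: ¥53000 + ¥12500 + ¥2500 + ¥11000 + ¥10500 = ¥89500
  Exemption: ¥32000 − 25% × (¥89500 − ¥64000) = ¥32000 − ¥6375 = ¥25625
  Base: ¥89500 − ¥25625 = ¥63875
  ¥63875 × 12% = ¥7665

¥10530 > ¥7665, so the regular tax governs.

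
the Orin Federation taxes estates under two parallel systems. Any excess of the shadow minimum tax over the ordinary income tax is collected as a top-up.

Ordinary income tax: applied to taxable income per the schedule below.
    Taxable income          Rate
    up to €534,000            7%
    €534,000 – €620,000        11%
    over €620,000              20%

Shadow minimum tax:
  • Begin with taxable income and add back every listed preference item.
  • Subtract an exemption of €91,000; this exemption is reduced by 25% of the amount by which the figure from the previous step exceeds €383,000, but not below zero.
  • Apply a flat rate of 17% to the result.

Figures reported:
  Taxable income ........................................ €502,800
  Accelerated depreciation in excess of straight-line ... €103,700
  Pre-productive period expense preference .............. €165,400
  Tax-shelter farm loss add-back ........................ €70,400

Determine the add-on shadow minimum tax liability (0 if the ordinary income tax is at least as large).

€107,995

Ordinary income tax:
  €502,800 × 7% = €35,196

Shadow minimum tax:
  Adjusted income: €502,800 + €103,700 + €165,400 + €70,400 = €842,300
  Exemption: 25% × (€842,300 − €383,000) = €114,825 ≥ €91,000, so the exemption is fully phased out
  Base: €842,300 − €0 = €842,300
  €842,300 × 17% = €143,191

Excess of shadow minimum tax over ordinary income tax: €143,191 − €35,196 = €107,995.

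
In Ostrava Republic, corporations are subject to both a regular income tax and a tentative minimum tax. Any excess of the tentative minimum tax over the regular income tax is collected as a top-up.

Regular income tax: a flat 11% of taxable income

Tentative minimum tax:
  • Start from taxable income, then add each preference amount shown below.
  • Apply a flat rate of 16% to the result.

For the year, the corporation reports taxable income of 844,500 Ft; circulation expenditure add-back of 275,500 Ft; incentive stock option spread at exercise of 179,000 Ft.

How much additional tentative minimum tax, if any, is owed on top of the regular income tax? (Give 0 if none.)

Tentative minimum tax:
  Adjusted income: 844,500 Ft + 275,500 Ft + 179,000 Ft = 1,299,000 Ft
  1,299,000 Ft × 16% = 207,840 Ft

Regular income tax:
  844,500 Ft × 11% = 92,895 Ft

Excess of tentative minimum tax over regular income tax: 207,840 Ft − 92,895 Ft = 114,945 Ft.

114,945 Ft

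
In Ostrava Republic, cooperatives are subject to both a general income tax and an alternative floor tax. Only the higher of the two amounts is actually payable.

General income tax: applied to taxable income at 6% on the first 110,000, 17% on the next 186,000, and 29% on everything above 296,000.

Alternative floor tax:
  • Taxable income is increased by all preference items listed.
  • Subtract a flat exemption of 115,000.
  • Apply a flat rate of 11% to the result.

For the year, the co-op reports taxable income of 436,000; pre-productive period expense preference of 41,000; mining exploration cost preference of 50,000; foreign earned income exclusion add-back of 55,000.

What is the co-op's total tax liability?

Alternative floor tax:
  Adjusted income: 436,000 + 41,000 + 50,000 + 55,000 = 582,000
  Less exemption 115,000 → base 467,000
  467,000 × 11% = 51,370

General income tax:
  110,000 × 6% = 6,600
  186,000 × 17% = 31,620
  140,000 × 29% = 40,600
  → 78,820

78,820 > 51,370, so the general income tax governs.

78,820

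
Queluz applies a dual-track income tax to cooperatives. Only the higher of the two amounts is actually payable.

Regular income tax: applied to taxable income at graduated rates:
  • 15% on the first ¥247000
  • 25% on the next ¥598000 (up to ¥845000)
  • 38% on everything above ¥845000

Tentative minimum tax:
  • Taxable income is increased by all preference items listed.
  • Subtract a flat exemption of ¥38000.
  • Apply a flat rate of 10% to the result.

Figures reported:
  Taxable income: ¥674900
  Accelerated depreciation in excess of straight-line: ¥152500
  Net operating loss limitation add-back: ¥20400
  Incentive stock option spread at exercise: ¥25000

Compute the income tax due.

¥144025

Regular income tax:
  ¥247000 × 15% = ¥37050
  ¥427900 × 25% = ¥106975
  → ¥144025

Tentative minimum tax:
  Adjusted income: ¥674900 + ¥152500 + ¥20400 + ¥25000 = ¥872800
  Less exemption ¥38000 → base ¥834800
  ¥834800 × 10% = ¥83480

¥144025 > ¥83480, so the regular income tax governs.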